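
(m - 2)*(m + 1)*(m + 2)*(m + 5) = m^4 + 6*m^3 + m^2 - 24*m - 20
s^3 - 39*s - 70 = (s - 7)*(s + 2)*(s + 5)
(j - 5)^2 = j^2 - 10*j + 25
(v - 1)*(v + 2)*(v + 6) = v^3 + 7*v^2 + 4*v - 12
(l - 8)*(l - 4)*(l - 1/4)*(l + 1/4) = l^4 - 12*l^3 + 511*l^2/16 + 3*l/4 - 2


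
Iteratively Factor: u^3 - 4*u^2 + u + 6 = (u + 1)*(u^2 - 5*u + 6) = (u - 3)*(u + 1)*(u - 2)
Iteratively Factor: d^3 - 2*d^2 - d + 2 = (d - 1)*(d^2 - d - 2) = (d - 1)*(d + 1)*(d - 2)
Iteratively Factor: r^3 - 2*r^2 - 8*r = (r - 4)*(r^2 + 2*r) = r*(r - 4)*(r + 2)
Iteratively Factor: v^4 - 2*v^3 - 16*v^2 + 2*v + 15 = (v - 5)*(v^3 + 3*v^2 - v - 3) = (v - 5)*(v + 3)*(v^2 - 1) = (v - 5)*(v - 1)*(v + 3)*(v + 1)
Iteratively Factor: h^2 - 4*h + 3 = (h - 3)*(h - 1)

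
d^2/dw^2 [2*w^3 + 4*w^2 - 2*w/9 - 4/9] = 12*w + 8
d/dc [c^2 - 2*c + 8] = 2*c - 2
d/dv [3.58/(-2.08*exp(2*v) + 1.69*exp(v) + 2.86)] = (14.8928*exp(v) - 6.0502)*exp(v)/(-2.08*exp(2*v) + 1.69*exp(v) + 2.86)^2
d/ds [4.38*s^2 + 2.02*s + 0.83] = 8.76*s + 2.02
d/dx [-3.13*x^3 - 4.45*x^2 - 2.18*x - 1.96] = -9.39*x^2 - 8.9*x - 2.18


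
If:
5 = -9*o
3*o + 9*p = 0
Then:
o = -5/9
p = 5/27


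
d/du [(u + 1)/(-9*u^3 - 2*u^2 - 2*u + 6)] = (-9*u^3 - 2*u^2 - 2*u + (u + 1)*(27*u^2 + 4*u + 2) + 6)/(9*u^3 + 2*u^2 + 2*u - 6)^2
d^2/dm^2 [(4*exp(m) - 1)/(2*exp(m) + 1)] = (6 - 12*exp(m))*exp(m)/(8*exp(3*m) + 12*exp(2*m) + 6*exp(m) + 1)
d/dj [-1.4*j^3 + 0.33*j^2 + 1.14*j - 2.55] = -4.2*j^2 + 0.66*j + 1.14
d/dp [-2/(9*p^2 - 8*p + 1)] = 4*(9*p - 4)/(9*p^2 - 8*p + 1)^2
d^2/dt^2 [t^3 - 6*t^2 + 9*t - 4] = 6*t - 12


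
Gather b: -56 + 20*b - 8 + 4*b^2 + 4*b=4*b^2 + 24*b - 64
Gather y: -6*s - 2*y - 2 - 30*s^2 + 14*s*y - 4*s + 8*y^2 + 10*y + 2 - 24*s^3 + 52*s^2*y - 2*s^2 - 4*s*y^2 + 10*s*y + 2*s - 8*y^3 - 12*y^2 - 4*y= -24*s^3 - 32*s^2 - 8*s - 8*y^3 + y^2*(-4*s - 4) + y*(52*s^2 + 24*s + 4)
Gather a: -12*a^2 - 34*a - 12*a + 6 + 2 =-12*a^2 - 46*a + 8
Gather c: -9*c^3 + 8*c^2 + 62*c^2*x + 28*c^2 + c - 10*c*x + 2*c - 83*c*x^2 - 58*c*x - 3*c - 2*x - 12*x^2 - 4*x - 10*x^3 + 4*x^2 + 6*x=-9*c^3 + c^2*(62*x + 36) + c*(-83*x^2 - 68*x) - 10*x^3 - 8*x^2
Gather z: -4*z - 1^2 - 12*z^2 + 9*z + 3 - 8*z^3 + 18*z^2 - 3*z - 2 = -8*z^3 + 6*z^2 + 2*z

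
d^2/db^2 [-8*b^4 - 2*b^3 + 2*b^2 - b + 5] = -96*b^2 - 12*b + 4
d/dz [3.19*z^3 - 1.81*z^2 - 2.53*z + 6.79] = 9.57*z^2 - 3.62*z - 2.53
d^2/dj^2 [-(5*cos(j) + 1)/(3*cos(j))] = (cos(j)^2 - 2)/(3*cos(j)^3)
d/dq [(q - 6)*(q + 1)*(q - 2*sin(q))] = -(q - 6)*(q + 1)*(2*cos(q) - 1) + (q - 6)*(q - 2*sin(q)) + (q + 1)*(q - 2*sin(q))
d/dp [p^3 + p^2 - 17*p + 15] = 3*p^2 + 2*p - 17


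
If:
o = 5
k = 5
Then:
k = 5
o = 5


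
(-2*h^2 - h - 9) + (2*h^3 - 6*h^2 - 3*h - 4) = 2*h^3 - 8*h^2 - 4*h - 13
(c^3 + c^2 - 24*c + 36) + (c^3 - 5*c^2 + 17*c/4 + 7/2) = 2*c^3 - 4*c^2 - 79*c/4 + 79/2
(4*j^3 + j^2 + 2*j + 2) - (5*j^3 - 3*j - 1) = -j^3 + j^2 + 5*j + 3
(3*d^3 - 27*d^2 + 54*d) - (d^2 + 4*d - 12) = 3*d^3 - 28*d^2 + 50*d + 12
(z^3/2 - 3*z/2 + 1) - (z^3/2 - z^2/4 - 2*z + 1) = z^2/4 + z/2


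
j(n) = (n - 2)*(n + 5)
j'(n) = 2*n + 3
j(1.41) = -3.78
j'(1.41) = 5.82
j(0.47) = -8.37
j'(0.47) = 3.94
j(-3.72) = -7.32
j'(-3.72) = -4.44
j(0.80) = -6.96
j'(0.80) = 4.60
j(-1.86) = -12.12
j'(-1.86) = -0.72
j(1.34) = -4.18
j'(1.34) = 5.68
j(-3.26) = -9.15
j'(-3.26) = -3.52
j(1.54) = -3.01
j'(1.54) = 6.08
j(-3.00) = -10.00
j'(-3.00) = -3.00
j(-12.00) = 98.00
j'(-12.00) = -21.00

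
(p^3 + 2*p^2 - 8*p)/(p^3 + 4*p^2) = (p - 2)/p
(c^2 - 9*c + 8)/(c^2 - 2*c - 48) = (c - 1)/(c + 6)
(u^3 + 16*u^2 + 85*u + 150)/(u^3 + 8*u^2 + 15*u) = (u^2 + 11*u + 30)/(u*(u + 3))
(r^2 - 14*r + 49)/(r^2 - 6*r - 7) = (r - 7)/(r + 1)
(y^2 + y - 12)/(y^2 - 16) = (y - 3)/(y - 4)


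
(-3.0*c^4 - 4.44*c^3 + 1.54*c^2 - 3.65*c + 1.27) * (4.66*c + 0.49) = -13.98*c^5 - 22.1604*c^4 + 5.0008*c^3 - 16.2544*c^2 + 4.1297*c + 0.6223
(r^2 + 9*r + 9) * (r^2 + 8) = r^4 + 9*r^3 + 17*r^2 + 72*r + 72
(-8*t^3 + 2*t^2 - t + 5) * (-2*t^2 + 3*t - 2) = 16*t^5 - 28*t^4 + 24*t^3 - 17*t^2 + 17*t - 10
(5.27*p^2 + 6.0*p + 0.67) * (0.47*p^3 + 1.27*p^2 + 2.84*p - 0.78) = 2.4769*p^5 + 9.5129*p^4 + 22.9017*p^3 + 13.7803*p^2 - 2.7772*p - 0.5226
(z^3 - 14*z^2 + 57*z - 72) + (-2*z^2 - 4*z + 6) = z^3 - 16*z^2 + 53*z - 66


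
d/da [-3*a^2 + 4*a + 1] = 4 - 6*a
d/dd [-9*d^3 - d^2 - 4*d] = -27*d^2 - 2*d - 4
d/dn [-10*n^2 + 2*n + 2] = 2 - 20*n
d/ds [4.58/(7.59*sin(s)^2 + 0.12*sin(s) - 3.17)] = -(69.5244*sin(s) + 0.5496)*cos(s)/(7.59*sin(s)^2 + 0.12*sin(s) - 3.17)^2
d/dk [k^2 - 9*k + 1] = 2*k - 9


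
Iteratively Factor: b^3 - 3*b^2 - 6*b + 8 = (b - 1)*(b^2 - 2*b - 8) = (b - 1)*(b + 2)*(b - 4)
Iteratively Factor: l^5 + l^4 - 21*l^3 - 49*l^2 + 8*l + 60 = (l - 1)*(l^4 + 2*l^3 - 19*l^2 - 68*l - 60) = (l - 1)*(l + 3)*(l^3 - l^2 - 16*l - 20) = (l - 5)*(l - 1)*(l + 3)*(l^2 + 4*l + 4) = (l - 5)*(l - 1)*(l + 2)*(l + 3)*(l + 2)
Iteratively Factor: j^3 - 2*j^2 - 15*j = (j - 5)*(j^2 + 3*j) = (j - 5)*(j + 3)*(j)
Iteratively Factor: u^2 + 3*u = (u)*(u + 3)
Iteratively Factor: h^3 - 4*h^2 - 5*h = (h)*(h^2 - 4*h - 5) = h*(h + 1)*(h - 5)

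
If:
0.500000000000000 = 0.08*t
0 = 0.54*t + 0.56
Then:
No Solution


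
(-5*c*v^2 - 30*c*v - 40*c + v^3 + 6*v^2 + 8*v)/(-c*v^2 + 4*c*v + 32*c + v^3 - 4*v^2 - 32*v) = (-5*c*v - 10*c + v^2 + 2*v)/(-c*v + 8*c + v^2 - 8*v)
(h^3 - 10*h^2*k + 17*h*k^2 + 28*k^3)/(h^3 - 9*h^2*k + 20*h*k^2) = (h^2 - 6*h*k - 7*k^2)/(h*(h - 5*k))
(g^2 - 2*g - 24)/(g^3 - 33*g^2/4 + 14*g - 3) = 4*(g + 4)/(4*g^2 - 9*g + 2)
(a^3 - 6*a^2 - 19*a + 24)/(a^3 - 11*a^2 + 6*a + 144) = (a - 1)/(a - 6)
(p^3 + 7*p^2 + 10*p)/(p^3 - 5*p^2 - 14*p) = (p + 5)/(p - 7)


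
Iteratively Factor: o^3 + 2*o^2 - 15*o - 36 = (o - 4)*(o^2 + 6*o + 9) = (o - 4)*(o + 3)*(o + 3)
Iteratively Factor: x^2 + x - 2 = (x - 1)*(x + 2)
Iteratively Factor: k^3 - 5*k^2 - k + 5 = (k - 5)*(k^2 - 1) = (k - 5)*(k - 1)*(k + 1)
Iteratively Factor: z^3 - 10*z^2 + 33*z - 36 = (z - 4)*(z^2 - 6*z + 9) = (z - 4)*(z - 3)*(z - 3)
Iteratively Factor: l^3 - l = (l - 1)*(l^2 + l) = l*(l - 1)*(l + 1)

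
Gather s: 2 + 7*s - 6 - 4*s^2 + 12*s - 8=-4*s^2 + 19*s - 12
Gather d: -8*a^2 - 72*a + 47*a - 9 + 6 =-8*a^2 - 25*a - 3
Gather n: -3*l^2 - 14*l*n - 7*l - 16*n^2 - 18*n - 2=-3*l^2 - 7*l - 16*n^2 + n*(-14*l - 18) - 2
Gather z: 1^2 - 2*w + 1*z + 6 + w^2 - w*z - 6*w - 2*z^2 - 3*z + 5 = w^2 - 8*w - 2*z^2 + z*(-w - 2) + 12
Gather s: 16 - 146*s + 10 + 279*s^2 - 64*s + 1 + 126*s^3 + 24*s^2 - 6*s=126*s^3 + 303*s^2 - 216*s + 27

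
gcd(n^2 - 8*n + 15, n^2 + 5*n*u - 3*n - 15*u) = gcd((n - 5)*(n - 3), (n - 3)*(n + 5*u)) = n - 3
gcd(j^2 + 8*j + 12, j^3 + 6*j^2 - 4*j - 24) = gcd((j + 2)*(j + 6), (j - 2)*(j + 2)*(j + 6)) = j^2 + 8*j + 12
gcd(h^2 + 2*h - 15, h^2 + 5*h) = h + 5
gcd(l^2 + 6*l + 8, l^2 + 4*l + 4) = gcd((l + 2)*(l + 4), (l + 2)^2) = l + 2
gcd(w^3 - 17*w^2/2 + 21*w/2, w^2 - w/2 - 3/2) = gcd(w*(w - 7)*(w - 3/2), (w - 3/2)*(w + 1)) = w - 3/2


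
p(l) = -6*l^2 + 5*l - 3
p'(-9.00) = 113.00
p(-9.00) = -534.00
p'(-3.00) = 41.00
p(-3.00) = -72.00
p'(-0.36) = 9.32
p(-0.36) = -5.58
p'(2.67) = -27.04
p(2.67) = -32.42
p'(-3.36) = 45.32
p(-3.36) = -87.54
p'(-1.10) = 18.20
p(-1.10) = -15.76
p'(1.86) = -17.32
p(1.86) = -14.46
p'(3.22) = -33.64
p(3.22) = -49.11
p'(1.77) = -16.24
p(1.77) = -12.95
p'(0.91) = -5.92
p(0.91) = -3.42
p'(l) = 5 - 12*l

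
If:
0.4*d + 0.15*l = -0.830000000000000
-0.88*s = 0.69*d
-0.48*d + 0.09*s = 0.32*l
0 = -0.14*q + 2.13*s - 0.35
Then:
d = -5.85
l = 10.06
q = 67.27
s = 4.59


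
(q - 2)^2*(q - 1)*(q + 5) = q^4 - 17*q^2 + 36*q - 20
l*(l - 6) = l^2 - 6*l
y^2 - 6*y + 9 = (y - 3)^2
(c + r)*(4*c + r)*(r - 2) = 4*c^2*r - 8*c^2 + 5*c*r^2 - 10*c*r + r^3 - 2*r^2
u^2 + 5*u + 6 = (u + 2)*(u + 3)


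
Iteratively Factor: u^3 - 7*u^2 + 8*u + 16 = (u - 4)*(u^2 - 3*u - 4) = (u - 4)^2*(u + 1)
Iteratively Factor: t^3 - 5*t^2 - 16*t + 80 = (t - 4)*(t^2 - t - 20) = (t - 4)*(t + 4)*(t - 5)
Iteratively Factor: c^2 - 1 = (c + 1)*(c - 1)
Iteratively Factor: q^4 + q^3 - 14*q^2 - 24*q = (q + 3)*(q^3 - 2*q^2 - 8*q) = q*(q + 3)*(q^2 - 2*q - 8) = q*(q + 2)*(q + 3)*(q - 4)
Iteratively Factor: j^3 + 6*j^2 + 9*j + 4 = (j + 1)*(j^2 + 5*j + 4) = (j + 1)*(j + 4)*(j + 1)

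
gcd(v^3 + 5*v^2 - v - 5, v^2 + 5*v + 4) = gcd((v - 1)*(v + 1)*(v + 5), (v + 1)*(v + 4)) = v + 1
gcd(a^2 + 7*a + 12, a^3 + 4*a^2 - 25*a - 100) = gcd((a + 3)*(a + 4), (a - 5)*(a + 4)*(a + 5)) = a + 4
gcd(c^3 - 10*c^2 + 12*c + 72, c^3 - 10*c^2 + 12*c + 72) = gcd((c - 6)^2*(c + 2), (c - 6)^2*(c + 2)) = c^3 - 10*c^2 + 12*c + 72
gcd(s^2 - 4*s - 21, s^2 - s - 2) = 1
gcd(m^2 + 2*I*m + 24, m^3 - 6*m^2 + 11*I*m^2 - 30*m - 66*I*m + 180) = m + 6*I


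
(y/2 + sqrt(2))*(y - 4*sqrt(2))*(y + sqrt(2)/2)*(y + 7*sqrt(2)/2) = y^4/2 + sqrt(2)*y^3 - 57*y^2/4 - 71*sqrt(2)*y/2 - 28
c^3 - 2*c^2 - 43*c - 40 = (c - 8)*(c + 1)*(c + 5)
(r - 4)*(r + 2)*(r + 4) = r^3 + 2*r^2 - 16*r - 32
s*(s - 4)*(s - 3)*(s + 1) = s^4 - 6*s^3 + 5*s^2 + 12*s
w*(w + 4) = w^2 + 4*w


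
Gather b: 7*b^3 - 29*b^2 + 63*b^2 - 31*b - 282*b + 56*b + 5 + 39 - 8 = 7*b^3 + 34*b^2 - 257*b + 36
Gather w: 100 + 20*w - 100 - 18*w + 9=2*w + 9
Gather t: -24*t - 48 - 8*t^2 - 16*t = -8*t^2 - 40*t - 48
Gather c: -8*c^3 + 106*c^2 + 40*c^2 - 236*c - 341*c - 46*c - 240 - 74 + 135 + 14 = -8*c^3 + 146*c^2 - 623*c - 165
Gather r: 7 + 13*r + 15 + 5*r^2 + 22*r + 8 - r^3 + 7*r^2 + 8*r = -r^3 + 12*r^2 + 43*r + 30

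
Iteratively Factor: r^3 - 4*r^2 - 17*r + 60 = (r - 5)*(r^2 + r - 12) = (r - 5)*(r - 3)*(r + 4)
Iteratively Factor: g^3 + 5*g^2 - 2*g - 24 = (g + 3)*(g^2 + 2*g - 8) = (g - 2)*(g + 3)*(g + 4)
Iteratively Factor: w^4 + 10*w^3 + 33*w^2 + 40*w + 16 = (w + 1)*(w^3 + 9*w^2 + 24*w + 16) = (w + 1)*(w + 4)*(w^2 + 5*w + 4) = (w + 1)*(w + 4)^2*(w + 1)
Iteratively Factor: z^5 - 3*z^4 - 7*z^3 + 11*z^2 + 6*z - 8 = (z + 1)*(z^4 - 4*z^3 - 3*z^2 + 14*z - 8) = (z - 4)*(z + 1)*(z^3 - 3*z + 2) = (z - 4)*(z + 1)*(z + 2)*(z^2 - 2*z + 1) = (z - 4)*(z - 1)*(z + 1)*(z + 2)*(z - 1)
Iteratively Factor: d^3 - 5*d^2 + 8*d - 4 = (d - 2)*(d^2 - 3*d + 2) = (d - 2)*(d - 1)*(d - 2)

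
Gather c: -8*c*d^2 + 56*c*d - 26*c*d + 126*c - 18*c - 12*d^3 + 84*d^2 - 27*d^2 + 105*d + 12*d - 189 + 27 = c*(-8*d^2 + 30*d + 108) - 12*d^3 + 57*d^2 + 117*d - 162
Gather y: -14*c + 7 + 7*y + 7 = -14*c + 7*y + 14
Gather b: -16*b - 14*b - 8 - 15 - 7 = -30*b - 30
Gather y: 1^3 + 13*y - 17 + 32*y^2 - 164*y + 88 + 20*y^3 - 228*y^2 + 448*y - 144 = 20*y^3 - 196*y^2 + 297*y - 72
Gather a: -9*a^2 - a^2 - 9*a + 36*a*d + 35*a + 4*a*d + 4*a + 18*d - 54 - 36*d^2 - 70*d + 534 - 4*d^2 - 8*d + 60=-10*a^2 + a*(40*d + 30) - 40*d^2 - 60*d + 540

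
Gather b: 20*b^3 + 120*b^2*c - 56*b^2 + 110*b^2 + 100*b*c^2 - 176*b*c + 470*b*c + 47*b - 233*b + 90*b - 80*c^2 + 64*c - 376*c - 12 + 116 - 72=20*b^3 + b^2*(120*c + 54) + b*(100*c^2 + 294*c - 96) - 80*c^2 - 312*c + 32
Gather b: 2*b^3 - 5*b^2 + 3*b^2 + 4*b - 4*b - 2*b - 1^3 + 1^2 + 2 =2*b^3 - 2*b^2 - 2*b + 2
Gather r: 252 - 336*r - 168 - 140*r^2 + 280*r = -140*r^2 - 56*r + 84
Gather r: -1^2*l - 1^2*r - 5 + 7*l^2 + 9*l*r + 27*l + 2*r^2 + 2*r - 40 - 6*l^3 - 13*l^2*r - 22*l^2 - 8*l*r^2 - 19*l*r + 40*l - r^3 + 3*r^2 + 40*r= -6*l^3 - 15*l^2 + 66*l - r^3 + r^2*(5 - 8*l) + r*(-13*l^2 - 10*l + 41) - 45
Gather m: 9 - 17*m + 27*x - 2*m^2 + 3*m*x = -2*m^2 + m*(3*x - 17) + 27*x + 9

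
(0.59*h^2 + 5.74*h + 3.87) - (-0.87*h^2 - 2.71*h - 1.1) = 1.46*h^2 + 8.45*h + 4.97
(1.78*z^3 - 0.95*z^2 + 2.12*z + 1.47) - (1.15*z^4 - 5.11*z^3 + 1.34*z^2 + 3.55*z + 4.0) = -1.15*z^4 + 6.89*z^3 - 2.29*z^2 - 1.43*z - 2.53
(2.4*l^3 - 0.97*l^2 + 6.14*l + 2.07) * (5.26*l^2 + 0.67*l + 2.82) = 12.624*l^5 - 3.4942*l^4 + 38.4145*l^3 + 12.2666*l^2 + 18.7017*l + 5.8374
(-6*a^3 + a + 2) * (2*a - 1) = -12*a^4 + 6*a^3 + 2*a^2 + 3*a - 2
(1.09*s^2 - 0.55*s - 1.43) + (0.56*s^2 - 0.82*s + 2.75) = 1.65*s^2 - 1.37*s + 1.32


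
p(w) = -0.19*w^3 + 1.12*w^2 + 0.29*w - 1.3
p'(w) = -0.57*w^2 + 2.24*w + 0.29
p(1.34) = 0.64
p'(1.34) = 2.27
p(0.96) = -0.16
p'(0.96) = 1.92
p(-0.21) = -1.31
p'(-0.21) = -0.21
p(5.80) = 0.99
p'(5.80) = -5.89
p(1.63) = 1.33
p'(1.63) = 2.43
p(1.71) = 1.52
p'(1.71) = 2.45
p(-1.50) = 1.43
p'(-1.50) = -4.35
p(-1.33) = 0.74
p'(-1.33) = -3.70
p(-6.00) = 78.32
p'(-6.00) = -33.67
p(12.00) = -164.86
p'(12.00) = -54.91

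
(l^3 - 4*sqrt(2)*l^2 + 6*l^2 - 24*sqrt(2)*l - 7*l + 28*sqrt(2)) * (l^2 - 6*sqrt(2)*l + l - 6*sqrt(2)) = l^5 - 10*sqrt(2)*l^4 + 7*l^4 - 70*sqrt(2)*l^3 + 47*l^3 + 10*sqrt(2)*l^2 + 329*l^2 - 48*l + 70*sqrt(2)*l - 336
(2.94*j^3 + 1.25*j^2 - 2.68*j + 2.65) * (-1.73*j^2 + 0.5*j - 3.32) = -5.0862*j^5 - 0.6925*j^4 - 4.4994*j^3 - 10.0745*j^2 + 10.2226*j - 8.798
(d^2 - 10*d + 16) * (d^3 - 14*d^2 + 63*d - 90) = d^5 - 24*d^4 + 219*d^3 - 944*d^2 + 1908*d - 1440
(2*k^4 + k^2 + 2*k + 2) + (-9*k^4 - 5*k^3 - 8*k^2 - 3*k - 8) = -7*k^4 - 5*k^3 - 7*k^2 - k - 6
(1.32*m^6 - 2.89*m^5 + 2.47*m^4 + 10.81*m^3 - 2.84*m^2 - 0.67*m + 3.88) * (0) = 0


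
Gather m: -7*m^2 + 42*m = -7*m^2 + 42*m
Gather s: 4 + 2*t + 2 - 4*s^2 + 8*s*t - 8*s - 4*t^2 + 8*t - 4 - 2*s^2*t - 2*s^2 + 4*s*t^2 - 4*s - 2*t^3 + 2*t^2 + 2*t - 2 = s^2*(-2*t - 6) + s*(4*t^2 + 8*t - 12) - 2*t^3 - 2*t^2 + 12*t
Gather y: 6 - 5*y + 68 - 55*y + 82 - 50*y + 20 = 176 - 110*y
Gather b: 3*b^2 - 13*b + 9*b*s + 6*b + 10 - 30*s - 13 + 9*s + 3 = 3*b^2 + b*(9*s - 7) - 21*s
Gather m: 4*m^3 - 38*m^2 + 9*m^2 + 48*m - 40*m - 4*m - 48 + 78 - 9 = 4*m^3 - 29*m^2 + 4*m + 21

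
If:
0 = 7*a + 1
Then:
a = -1/7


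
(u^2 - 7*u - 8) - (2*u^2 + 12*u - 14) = -u^2 - 19*u + 6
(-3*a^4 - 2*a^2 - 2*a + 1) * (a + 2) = -3*a^5 - 6*a^4 - 2*a^3 - 6*a^2 - 3*a + 2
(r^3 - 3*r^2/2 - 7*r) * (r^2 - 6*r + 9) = r^5 - 15*r^4/2 + 11*r^3 + 57*r^2/2 - 63*r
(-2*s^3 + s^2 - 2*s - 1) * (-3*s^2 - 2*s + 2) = 6*s^5 + s^4 + 9*s^2 - 2*s - 2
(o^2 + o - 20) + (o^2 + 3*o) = 2*o^2 + 4*o - 20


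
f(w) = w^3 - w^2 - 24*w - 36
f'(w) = 3*w^2 - 2*w - 24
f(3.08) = -90.19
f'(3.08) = -1.70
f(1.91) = -78.52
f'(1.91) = -16.88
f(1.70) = -74.78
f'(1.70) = -18.73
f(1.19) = -64.29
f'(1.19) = -22.13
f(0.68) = -52.47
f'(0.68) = -23.97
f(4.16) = -81.15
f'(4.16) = 19.60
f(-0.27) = -29.61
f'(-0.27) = -23.24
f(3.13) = -90.25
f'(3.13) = -0.87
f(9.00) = 396.00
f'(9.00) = 201.00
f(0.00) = -36.00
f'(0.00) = -24.00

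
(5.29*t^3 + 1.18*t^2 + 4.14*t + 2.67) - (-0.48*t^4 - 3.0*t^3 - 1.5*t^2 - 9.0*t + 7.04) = 0.48*t^4 + 8.29*t^3 + 2.68*t^2 + 13.14*t - 4.37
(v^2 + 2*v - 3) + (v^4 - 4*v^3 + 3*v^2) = v^4 - 4*v^3 + 4*v^2 + 2*v - 3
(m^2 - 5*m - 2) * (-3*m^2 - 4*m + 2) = -3*m^4 + 11*m^3 + 28*m^2 - 2*m - 4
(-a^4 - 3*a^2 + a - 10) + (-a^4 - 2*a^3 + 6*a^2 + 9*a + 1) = -2*a^4 - 2*a^3 + 3*a^2 + 10*a - 9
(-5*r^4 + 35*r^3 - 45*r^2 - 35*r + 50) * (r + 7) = -5*r^5 + 200*r^3 - 350*r^2 - 195*r + 350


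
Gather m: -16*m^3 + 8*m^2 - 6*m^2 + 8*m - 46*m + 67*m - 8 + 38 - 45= -16*m^3 + 2*m^2 + 29*m - 15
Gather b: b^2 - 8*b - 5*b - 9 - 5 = b^2 - 13*b - 14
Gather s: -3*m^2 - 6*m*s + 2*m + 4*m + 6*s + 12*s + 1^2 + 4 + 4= -3*m^2 + 6*m + s*(18 - 6*m) + 9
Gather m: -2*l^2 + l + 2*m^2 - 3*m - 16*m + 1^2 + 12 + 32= -2*l^2 + l + 2*m^2 - 19*m + 45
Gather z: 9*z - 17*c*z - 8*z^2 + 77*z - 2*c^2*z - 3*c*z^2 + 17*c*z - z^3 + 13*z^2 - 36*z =-z^3 + z^2*(5 - 3*c) + z*(50 - 2*c^2)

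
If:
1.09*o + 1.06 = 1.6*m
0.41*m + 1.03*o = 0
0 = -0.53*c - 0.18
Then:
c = -0.34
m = 0.52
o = -0.21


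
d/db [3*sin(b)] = 3*cos(b)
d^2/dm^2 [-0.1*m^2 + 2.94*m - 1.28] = -0.200000000000000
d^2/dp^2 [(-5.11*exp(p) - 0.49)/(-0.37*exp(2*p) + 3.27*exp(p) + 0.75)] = (0.699559*exp(4*p) + 6.450913*exp(3*p) + 6.729597*exp(2*p) - 6.74885399999999*exp(p) + 1.67265)*exp(p)/(0.050653*exp(6*p) - 1.342989*exp(5*p) + 11.561094*exp(4*p) - 29.521233*exp(3*p) - 23.43465*exp(2*p) - 5.518125*exp(p) - 0.421875)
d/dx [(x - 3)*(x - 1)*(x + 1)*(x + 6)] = 4*x^3 + 9*x^2 - 38*x - 3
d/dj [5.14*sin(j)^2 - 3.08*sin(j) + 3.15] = (10.28*sin(j) - 3.08)*cos(j)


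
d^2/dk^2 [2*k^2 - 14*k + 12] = 4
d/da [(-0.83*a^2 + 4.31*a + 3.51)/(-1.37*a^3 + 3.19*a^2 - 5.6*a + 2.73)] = (-1.1371*a^4 + 11.8094*a^3 + 5.3252*a^2 - 26.9256*a + 31.4223)/(1.8769*a^6 - 8.7406*a^5 + 25.5201*a^4 - 43.2082*a^3 + 48.7774*a^2 - 30.576*a + 7.4529)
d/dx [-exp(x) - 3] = -exp(x)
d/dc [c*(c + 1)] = 2*c + 1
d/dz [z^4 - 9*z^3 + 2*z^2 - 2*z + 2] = 4*z^3 - 27*z^2 + 4*z - 2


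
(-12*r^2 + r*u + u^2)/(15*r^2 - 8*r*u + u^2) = (-4*r - u)/(5*r - u)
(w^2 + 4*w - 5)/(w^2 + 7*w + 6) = (w^2 + 4*w - 5)/(w^2 + 7*w + 6)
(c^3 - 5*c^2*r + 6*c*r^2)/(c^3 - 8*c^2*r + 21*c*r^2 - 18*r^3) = c/(c - 3*r)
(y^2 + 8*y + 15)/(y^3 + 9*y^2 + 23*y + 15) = 1/(y + 1)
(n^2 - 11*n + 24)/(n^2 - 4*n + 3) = (n - 8)/(n - 1)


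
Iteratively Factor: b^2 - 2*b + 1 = (b - 1)*(b - 1)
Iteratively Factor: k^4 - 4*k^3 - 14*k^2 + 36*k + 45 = (k - 5)*(k^3 + k^2 - 9*k - 9) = (k - 5)*(k + 1)*(k^2 - 9) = (k - 5)*(k + 1)*(k + 3)*(k - 3)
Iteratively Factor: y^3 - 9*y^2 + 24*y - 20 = (y - 2)*(y^2 - 7*y + 10) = (y - 5)*(y - 2)*(y - 2)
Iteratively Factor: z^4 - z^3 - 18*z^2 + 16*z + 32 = (z + 1)*(z^3 - 2*z^2 - 16*z + 32) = (z - 2)*(z + 1)*(z^2 - 16) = (z - 4)*(z - 2)*(z + 1)*(z + 4)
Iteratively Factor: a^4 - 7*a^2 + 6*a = (a - 2)*(a^3 + 2*a^2 - 3*a) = (a - 2)*(a + 3)*(a^2 - a) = a*(a - 2)*(a + 3)*(a - 1)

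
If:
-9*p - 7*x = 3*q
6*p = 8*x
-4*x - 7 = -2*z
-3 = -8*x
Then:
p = 1/2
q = -19/8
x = 3/8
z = 17/4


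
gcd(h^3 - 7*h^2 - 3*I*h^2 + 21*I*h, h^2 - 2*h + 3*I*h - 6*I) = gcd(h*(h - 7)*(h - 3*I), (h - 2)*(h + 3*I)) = 1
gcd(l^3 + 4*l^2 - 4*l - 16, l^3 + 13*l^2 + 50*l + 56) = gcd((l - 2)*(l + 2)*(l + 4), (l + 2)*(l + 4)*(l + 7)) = l^2 + 6*l + 8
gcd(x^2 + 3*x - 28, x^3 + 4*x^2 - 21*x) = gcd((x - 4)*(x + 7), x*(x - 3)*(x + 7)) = x + 7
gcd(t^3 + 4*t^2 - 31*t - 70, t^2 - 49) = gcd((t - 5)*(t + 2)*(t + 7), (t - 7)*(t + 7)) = t + 7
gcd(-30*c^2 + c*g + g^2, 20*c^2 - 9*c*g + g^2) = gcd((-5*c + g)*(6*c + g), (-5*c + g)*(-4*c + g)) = 5*c - g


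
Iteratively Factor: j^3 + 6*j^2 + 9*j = (j + 3)*(j^2 + 3*j) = (j + 3)^2*(j)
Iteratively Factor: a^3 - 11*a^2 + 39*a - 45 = (a - 5)*(a^2 - 6*a + 9) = (a - 5)*(a - 3)*(a - 3)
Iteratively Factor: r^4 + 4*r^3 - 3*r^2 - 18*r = (r - 2)*(r^3 + 6*r^2 + 9*r) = (r - 2)*(r + 3)*(r^2 + 3*r) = (r - 2)*(r + 3)^2*(r)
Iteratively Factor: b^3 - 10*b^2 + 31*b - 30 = (b - 2)*(b^2 - 8*b + 15) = (b - 5)*(b - 2)*(b - 3)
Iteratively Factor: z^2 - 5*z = (z - 5)*(z)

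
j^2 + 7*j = j*(j + 7)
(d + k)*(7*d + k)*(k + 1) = 7*d^2*k + 7*d^2 + 8*d*k^2 + 8*d*k + k^3 + k^2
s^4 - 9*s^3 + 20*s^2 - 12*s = s*(s - 6)*(s - 2)*(s - 1)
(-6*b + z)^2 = 36*b^2 - 12*b*z + z^2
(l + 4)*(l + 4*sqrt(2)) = l^2 + 4*l + 4*sqrt(2)*l + 16*sqrt(2)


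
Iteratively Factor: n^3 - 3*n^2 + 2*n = (n - 1)*(n^2 - 2*n) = (n - 2)*(n - 1)*(n)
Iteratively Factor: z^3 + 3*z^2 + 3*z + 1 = (z + 1)*(z^2 + 2*z + 1) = (z + 1)^2*(z + 1)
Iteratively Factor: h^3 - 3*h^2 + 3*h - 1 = (h - 1)*(h^2 - 2*h + 1) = (h - 1)^2*(h - 1)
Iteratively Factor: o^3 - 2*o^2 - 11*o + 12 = (o + 3)*(o^2 - 5*o + 4) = (o - 4)*(o + 3)*(o - 1)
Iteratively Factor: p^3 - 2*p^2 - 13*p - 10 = (p + 1)*(p^2 - 3*p - 10) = (p - 5)*(p + 1)*(p + 2)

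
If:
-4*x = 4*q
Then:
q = -x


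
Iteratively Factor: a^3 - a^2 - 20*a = (a - 5)*(a^2 + 4*a) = a*(a - 5)*(a + 4)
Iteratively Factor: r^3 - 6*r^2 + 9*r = (r - 3)*(r^2 - 3*r) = r*(r - 3)*(r - 3)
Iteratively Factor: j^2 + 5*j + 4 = (j + 1)*(j + 4)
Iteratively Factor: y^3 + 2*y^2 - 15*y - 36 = (y - 4)*(y^2 + 6*y + 9) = (y - 4)*(y + 3)*(y + 3)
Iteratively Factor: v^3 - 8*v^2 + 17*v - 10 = (v - 5)*(v^2 - 3*v + 2) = (v - 5)*(v - 2)*(v - 1)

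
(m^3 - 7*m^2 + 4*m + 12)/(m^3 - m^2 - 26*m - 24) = (m - 2)/(m + 4)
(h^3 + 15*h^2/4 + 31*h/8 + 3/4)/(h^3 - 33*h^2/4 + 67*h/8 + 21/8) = (2*h^2 + 7*h + 6)/(2*h^2 - 17*h + 21)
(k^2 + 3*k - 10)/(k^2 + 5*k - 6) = (k^2 + 3*k - 10)/(k^2 + 5*k - 6)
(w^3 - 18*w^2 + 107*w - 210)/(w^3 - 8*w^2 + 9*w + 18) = (w^2 - 12*w + 35)/(w^2 - 2*w - 3)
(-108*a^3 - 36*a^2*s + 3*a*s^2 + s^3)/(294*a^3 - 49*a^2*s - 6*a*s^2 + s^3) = (18*a^2 + 9*a*s + s^2)/(-49*a^2 + s^2)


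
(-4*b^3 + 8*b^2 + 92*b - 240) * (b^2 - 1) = -4*b^5 + 8*b^4 + 96*b^3 - 248*b^2 - 92*b + 240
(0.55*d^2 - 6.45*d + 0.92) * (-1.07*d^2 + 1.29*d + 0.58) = -0.5885*d^4 + 7.611*d^3 - 8.9859*d^2 - 2.5542*d + 0.5336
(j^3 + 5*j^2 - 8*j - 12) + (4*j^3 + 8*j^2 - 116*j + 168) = 5*j^3 + 13*j^2 - 124*j + 156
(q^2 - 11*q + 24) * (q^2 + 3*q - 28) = q^4 - 8*q^3 - 37*q^2 + 380*q - 672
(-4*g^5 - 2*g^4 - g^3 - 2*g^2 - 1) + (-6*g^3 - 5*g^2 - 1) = -4*g^5 - 2*g^4 - 7*g^3 - 7*g^2 - 2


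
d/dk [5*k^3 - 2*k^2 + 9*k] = 15*k^2 - 4*k + 9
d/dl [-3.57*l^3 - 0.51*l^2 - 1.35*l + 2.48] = -10.71*l^2 - 1.02*l - 1.35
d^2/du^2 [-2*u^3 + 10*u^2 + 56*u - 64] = 20 - 12*u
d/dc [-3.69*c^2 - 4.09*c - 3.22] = -7.38*c - 4.09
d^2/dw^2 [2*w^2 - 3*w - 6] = 4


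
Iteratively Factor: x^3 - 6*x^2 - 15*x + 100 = (x - 5)*(x^2 - x - 20) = (x - 5)*(x + 4)*(x - 5)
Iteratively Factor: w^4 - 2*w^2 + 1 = (w + 1)*(w^3 - w^2 - w + 1) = (w + 1)^2*(w^2 - 2*w + 1) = (w - 1)*(w + 1)^2*(w - 1)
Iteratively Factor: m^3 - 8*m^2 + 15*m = (m - 3)*(m^2 - 5*m) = (m - 5)*(m - 3)*(m)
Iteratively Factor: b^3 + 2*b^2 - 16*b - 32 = (b + 4)*(b^2 - 2*b - 8) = (b + 2)*(b + 4)*(b - 4)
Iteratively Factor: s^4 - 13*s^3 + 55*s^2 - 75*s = (s - 5)*(s^3 - 8*s^2 + 15*s) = s*(s - 5)*(s^2 - 8*s + 15) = s*(s - 5)*(s - 3)*(s - 5)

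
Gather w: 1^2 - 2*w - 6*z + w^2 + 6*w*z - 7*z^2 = w^2 + w*(6*z - 2) - 7*z^2 - 6*z + 1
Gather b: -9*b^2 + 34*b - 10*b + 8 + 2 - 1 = -9*b^2 + 24*b + 9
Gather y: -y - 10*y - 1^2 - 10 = -11*y - 11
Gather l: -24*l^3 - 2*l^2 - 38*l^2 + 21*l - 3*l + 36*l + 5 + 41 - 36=-24*l^3 - 40*l^2 + 54*l + 10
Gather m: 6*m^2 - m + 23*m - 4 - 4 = 6*m^2 + 22*m - 8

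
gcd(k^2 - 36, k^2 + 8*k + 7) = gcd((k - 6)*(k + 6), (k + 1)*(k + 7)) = 1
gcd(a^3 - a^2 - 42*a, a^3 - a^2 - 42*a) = a^3 - a^2 - 42*a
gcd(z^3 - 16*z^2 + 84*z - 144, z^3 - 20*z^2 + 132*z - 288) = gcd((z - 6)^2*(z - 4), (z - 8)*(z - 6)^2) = z^2 - 12*z + 36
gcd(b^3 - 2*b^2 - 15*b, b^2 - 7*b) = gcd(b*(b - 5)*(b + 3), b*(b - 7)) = b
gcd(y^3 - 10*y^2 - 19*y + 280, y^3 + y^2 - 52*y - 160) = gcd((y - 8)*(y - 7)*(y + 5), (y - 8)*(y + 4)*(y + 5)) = y^2 - 3*y - 40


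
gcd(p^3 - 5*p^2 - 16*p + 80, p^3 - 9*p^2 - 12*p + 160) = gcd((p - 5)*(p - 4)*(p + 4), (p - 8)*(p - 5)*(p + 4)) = p^2 - p - 20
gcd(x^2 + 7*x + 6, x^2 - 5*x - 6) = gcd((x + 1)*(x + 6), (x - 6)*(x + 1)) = x + 1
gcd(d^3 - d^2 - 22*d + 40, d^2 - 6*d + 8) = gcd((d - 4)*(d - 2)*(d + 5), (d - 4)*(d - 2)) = d^2 - 6*d + 8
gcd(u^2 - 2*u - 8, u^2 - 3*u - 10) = u + 2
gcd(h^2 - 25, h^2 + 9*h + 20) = h + 5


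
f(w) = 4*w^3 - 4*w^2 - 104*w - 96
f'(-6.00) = 376.00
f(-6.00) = -480.00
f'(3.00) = -20.00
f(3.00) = -336.00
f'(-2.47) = -11.03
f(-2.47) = 76.20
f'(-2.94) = 23.24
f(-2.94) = 73.54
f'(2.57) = -45.30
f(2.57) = -321.80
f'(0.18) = -105.05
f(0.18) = -114.83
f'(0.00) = -104.00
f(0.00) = -96.00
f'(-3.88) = 107.69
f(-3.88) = 13.66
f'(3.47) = 12.73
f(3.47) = -337.92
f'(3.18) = -8.09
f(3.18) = -338.54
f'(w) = 12*w^2 - 8*w - 104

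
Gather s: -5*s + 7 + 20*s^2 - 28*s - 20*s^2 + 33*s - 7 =0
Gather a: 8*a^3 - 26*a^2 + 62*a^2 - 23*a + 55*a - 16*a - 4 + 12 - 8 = 8*a^3 + 36*a^2 + 16*a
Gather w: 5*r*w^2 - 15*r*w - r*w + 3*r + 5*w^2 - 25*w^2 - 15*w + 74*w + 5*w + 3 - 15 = 3*r + w^2*(5*r - 20) + w*(64 - 16*r) - 12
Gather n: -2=-2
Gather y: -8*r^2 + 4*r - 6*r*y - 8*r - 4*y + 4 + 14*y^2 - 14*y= -8*r^2 - 4*r + 14*y^2 + y*(-6*r - 18) + 4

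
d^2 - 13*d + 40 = (d - 8)*(d - 5)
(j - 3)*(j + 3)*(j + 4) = j^3 + 4*j^2 - 9*j - 36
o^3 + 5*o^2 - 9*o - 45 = (o - 3)*(o + 3)*(o + 5)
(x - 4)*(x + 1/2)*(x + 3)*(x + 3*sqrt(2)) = x^4 - x^3/2 + 3*sqrt(2)*x^3 - 25*x^2/2 - 3*sqrt(2)*x^2/2 - 75*sqrt(2)*x/2 - 6*x - 18*sqrt(2)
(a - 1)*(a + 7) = a^2 + 6*a - 7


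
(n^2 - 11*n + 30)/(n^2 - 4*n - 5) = (n - 6)/(n + 1)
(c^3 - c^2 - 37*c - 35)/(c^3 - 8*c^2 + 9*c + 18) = (c^2 - 2*c - 35)/(c^2 - 9*c + 18)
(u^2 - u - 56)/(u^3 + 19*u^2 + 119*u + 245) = (u - 8)/(u^2 + 12*u + 35)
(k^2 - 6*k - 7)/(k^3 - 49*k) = (k + 1)/(k*(k + 7))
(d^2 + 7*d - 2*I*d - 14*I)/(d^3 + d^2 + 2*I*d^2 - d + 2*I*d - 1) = (d^2 + d*(7 - 2*I) - 14*I)/(d^3 + d^2*(1 + 2*I) + d*(-1 + 2*I) - 1)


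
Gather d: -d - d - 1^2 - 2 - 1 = -2*d - 4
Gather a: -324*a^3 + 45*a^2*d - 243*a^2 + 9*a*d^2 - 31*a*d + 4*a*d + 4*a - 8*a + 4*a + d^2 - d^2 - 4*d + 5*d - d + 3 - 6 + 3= -324*a^3 + a^2*(45*d - 243) + a*(9*d^2 - 27*d)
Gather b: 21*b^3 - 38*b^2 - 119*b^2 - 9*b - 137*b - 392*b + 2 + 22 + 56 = 21*b^3 - 157*b^2 - 538*b + 80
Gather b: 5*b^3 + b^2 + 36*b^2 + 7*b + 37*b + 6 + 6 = 5*b^3 + 37*b^2 + 44*b + 12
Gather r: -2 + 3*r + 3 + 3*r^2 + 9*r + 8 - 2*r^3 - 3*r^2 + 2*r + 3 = -2*r^3 + 14*r + 12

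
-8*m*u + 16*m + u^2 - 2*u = (-8*m + u)*(u - 2)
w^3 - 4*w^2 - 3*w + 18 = (w - 3)^2*(w + 2)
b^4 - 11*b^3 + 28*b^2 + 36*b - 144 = (b - 6)*(b - 4)*(b - 3)*(b + 2)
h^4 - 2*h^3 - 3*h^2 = h^2*(h - 3)*(h + 1)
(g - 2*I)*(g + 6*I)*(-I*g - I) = -I*g^3 + 4*g^2 - I*g^2 + 4*g - 12*I*g - 12*I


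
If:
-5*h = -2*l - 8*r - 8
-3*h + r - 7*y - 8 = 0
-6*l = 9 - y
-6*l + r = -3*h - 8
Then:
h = -2983/672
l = -1955/1344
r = -191/56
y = 61/224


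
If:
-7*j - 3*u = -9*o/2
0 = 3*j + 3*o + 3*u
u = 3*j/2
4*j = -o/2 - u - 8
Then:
No Solution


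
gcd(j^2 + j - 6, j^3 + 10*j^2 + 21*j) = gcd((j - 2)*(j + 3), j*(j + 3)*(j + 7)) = j + 3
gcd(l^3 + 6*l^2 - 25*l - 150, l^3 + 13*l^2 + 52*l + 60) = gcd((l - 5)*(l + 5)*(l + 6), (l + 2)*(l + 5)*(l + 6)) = l^2 + 11*l + 30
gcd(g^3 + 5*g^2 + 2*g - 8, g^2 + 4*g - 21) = 1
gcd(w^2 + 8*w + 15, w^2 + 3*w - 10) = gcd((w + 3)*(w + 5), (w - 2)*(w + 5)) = w + 5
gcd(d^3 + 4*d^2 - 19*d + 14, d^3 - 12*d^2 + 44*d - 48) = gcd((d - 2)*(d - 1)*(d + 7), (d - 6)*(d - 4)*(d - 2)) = d - 2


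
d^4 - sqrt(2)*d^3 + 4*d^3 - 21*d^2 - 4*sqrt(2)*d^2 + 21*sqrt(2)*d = d*(d - 3)*(d + 7)*(d - sqrt(2))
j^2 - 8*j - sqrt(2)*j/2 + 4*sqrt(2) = (j - 8)*(j - sqrt(2)/2)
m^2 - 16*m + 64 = (m - 8)^2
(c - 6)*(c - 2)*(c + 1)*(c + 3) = c^4 - 4*c^3 - 17*c^2 + 24*c + 36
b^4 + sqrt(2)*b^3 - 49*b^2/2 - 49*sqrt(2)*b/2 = b*(b - 7*sqrt(2)/2)*(b + sqrt(2))*(b + 7*sqrt(2)/2)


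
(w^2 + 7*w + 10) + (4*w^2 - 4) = 5*w^2 + 7*w + 6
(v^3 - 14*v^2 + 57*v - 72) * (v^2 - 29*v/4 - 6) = v^5 - 85*v^4/4 + 305*v^3/2 - 1605*v^2/4 + 180*v + 432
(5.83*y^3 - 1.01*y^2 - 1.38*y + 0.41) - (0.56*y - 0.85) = 5.83*y^3 - 1.01*y^2 - 1.94*y + 1.26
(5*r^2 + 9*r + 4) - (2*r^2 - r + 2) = 3*r^2 + 10*r + 2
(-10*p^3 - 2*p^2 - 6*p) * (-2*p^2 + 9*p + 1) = 20*p^5 - 86*p^4 - 16*p^3 - 56*p^2 - 6*p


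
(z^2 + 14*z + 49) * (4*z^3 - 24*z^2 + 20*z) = 4*z^5 + 32*z^4 - 120*z^3 - 896*z^2 + 980*z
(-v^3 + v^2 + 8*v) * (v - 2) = -v^4 + 3*v^3 + 6*v^2 - 16*v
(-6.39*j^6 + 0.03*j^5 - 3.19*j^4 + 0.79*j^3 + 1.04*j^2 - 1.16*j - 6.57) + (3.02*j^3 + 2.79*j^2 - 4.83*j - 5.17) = -6.39*j^6 + 0.03*j^5 - 3.19*j^4 + 3.81*j^3 + 3.83*j^2 - 5.99*j - 11.74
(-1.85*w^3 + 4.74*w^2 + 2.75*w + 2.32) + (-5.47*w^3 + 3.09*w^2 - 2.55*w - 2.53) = -7.32*w^3 + 7.83*w^2 + 0.2*w - 0.21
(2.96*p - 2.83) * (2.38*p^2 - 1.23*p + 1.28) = 7.0448*p^3 - 10.3762*p^2 + 7.2697*p - 3.6224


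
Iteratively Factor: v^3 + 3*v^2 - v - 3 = (v - 1)*(v^2 + 4*v + 3) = (v - 1)*(v + 1)*(v + 3)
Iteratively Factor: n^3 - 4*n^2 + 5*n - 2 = (n - 1)*(n^2 - 3*n + 2) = (n - 1)^2*(n - 2)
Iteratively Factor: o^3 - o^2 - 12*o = (o - 4)*(o^2 + 3*o) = (o - 4)*(o + 3)*(o)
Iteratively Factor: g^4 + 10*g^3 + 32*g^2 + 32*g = (g + 4)*(g^3 + 6*g^2 + 8*g) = (g + 4)^2*(g^2 + 2*g) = (g + 2)*(g + 4)^2*(g)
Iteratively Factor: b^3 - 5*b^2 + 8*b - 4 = (b - 1)*(b^2 - 4*b + 4) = (b - 2)*(b - 1)*(b - 2)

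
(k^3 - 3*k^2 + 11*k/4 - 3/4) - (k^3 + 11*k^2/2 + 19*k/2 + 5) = -17*k^2/2 - 27*k/4 - 23/4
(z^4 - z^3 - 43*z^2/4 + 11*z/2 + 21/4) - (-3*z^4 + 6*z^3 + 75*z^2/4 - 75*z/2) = 4*z^4 - 7*z^3 - 59*z^2/2 + 43*z + 21/4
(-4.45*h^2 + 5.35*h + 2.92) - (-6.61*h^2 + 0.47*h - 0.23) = 2.16*h^2 + 4.88*h + 3.15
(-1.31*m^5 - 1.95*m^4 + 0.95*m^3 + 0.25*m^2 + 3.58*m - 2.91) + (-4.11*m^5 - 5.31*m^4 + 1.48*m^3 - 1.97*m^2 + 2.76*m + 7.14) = -5.42*m^5 - 7.26*m^4 + 2.43*m^3 - 1.72*m^2 + 6.34*m + 4.23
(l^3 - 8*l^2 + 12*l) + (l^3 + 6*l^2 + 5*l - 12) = 2*l^3 - 2*l^2 + 17*l - 12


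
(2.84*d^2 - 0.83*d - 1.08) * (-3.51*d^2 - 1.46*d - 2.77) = -9.9684*d^4 - 1.2331*d^3 - 2.8642*d^2 + 3.8759*d + 2.9916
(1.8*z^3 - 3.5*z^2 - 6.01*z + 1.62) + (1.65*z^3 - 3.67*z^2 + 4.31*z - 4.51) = 3.45*z^3 - 7.17*z^2 - 1.7*z - 2.89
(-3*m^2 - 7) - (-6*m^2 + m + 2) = 3*m^2 - m - 9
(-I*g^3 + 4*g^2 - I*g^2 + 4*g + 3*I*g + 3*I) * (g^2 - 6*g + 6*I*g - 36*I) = -I*g^5 + 10*g^4 + 5*I*g^4 - 50*g^3 + 33*I*g^3 - 78*g^2 - 135*I*g^2 + 90*g - 162*I*g + 108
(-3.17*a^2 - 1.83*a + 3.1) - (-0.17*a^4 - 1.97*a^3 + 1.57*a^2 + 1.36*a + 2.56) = 0.17*a^4 + 1.97*a^3 - 4.74*a^2 - 3.19*a + 0.54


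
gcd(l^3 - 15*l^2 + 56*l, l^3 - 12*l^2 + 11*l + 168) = l^2 - 15*l + 56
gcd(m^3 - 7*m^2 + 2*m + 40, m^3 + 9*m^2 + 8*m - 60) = 1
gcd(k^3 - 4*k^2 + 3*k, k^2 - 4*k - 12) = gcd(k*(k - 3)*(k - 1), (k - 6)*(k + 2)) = 1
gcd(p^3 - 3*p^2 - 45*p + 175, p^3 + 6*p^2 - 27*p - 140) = p^2 + 2*p - 35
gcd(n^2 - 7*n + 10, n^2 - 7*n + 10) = n^2 - 7*n + 10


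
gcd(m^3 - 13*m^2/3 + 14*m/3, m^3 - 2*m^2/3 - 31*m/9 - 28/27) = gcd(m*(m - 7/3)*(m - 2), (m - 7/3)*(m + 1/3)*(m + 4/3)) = m - 7/3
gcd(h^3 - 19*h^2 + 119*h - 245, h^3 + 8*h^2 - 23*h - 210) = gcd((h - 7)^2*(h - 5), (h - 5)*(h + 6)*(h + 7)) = h - 5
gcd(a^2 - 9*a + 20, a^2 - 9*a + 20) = a^2 - 9*a + 20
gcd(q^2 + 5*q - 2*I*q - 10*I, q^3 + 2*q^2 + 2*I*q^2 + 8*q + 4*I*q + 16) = q - 2*I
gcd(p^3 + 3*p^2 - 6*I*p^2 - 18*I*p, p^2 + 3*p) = p^2 + 3*p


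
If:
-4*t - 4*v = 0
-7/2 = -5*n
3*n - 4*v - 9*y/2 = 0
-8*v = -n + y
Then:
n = 7/10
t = -21/640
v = 21/640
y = 7/16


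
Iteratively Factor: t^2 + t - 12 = (t + 4)*(t - 3)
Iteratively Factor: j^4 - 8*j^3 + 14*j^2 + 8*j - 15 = (j - 1)*(j^3 - 7*j^2 + 7*j + 15) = (j - 3)*(j - 1)*(j^2 - 4*j - 5) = (j - 3)*(j - 1)*(j + 1)*(j - 5)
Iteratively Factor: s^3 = (s)*(s^2) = s^2*(s)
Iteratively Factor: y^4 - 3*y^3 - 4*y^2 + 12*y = (y + 2)*(y^3 - 5*y^2 + 6*y) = (y - 2)*(y + 2)*(y^2 - 3*y) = y*(y - 2)*(y + 2)*(y - 3)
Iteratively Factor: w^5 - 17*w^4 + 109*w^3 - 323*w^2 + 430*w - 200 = (w - 4)*(w^4 - 13*w^3 + 57*w^2 - 95*w + 50) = (w - 5)*(w - 4)*(w^3 - 8*w^2 + 17*w - 10) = (w - 5)*(w - 4)*(w - 2)*(w^2 - 6*w + 5) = (w - 5)^2*(w - 4)*(w - 2)*(w - 1)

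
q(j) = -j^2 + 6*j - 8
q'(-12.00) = 30.00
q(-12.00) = -224.00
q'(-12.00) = 30.00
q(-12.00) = -224.00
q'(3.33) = -0.66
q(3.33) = 0.89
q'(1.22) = 3.56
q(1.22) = -2.17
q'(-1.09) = 8.18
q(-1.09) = -15.73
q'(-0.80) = 7.60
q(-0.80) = -13.44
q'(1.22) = 3.56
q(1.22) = -2.17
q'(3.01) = -0.02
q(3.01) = 1.00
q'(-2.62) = 11.24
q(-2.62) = -30.58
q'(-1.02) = 8.04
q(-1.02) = -15.16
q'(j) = 6 - 2*j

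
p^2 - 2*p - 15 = (p - 5)*(p + 3)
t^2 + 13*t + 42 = (t + 6)*(t + 7)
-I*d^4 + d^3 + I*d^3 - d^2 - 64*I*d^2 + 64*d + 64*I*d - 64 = (d - 8*I)*(d + I)*(d + 8*I)*(-I*d + I)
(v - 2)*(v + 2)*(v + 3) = v^3 + 3*v^2 - 4*v - 12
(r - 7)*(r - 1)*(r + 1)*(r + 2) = r^4 - 5*r^3 - 15*r^2 + 5*r + 14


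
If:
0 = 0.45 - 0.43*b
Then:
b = 1.05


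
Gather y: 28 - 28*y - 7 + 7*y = 21 - 21*y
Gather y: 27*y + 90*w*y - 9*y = y*(90*w + 18)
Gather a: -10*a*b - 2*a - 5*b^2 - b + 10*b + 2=a*(-10*b - 2) - 5*b^2 + 9*b + 2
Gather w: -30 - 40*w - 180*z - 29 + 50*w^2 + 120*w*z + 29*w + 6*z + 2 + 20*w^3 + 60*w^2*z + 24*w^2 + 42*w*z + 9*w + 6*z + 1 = 20*w^3 + w^2*(60*z + 74) + w*(162*z - 2) - 168*z - 56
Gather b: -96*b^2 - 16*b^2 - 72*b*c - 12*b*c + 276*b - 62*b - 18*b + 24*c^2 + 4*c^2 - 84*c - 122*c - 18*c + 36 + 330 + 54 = -112*b^2 + b*(196 - 84*c) + 28*c^2 - 224*c + 420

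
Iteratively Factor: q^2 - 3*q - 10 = (q - 5)*(q + 2)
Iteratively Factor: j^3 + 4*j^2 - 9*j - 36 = (j + 4)*(j^2 - 9) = (j + 3)*(j + 4)*(j - 3)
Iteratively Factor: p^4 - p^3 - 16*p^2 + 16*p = (p - 1)*(p^3 - 16*p) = p*(p - 1)*(p^2 - 16) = p*(p - 1)*(p + 4)*(p - 4)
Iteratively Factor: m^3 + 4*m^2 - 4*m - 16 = (m + 2)*(m^2 + 2*m - 8) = (m - 2)*(m + 2)*(m + 4)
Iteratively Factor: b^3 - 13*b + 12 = (b + 4)*(b^2 - 4*b + 3) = (b - 3)*(b + 4)*(b - 1)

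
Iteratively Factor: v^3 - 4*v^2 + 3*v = (v)*(v^2 - 4*v + 3) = v*(v - 1)*(v - 3)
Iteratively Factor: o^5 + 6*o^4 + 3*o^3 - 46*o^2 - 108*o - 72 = (o + 2)*(o^4 + 4*o^3 - 5*o^2 - 36*o - 36) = (o + 2)*(o + 3)*(o^3 + o^2 - 8*o - 12) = (o + 2)^2*(o + 3)*(o^2 - o - 6) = (o + 2)^3*(o + 3)*(o - 3)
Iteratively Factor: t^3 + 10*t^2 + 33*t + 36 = (t + 3)*(t^2 + 7*t + 12) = (t + 3)^2*(t + 4)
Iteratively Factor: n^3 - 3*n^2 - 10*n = (n + 2)*(n^2 - 5*n) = (n - 5)*(n + 2)*(n)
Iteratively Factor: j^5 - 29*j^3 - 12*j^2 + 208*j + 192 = (j + 4)*(j^4 - 4*j^3 - 13*j^2 + 40*j + 48) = (j + 3)*(j + 4)*(j^3 - 7*j^2 + 8*j + 16) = (j - 4)*(j + 3)*(j + 4)*(j^2 - 3*j - 4) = (j - 4)^2*(j + 3)*(j + 4)*(j + 1)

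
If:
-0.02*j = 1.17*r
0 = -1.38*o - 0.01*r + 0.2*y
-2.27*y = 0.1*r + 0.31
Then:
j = 1327.95*y + 181.35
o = 0.309420289855072*y + 0.022463768115942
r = -22.7*y - 3.1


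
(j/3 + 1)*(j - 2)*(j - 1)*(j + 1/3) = j^4/3 + j^3/9 - 7*j^2/3 + 11*j/9 + 2/3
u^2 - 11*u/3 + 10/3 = (u - 2)*(u - 5/3)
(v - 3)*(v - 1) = v^2 - 4*v + 3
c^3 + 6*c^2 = c^2*(c + 6)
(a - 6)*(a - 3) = a^2 - 9*a + 18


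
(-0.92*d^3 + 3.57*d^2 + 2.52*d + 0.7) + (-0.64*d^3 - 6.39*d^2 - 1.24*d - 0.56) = -1.56*d^3 - 2.82*d^2 + 1.28*d + 0.14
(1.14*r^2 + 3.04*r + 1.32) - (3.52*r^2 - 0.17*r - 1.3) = -2.38*r^2 + 3.21*r + 2.62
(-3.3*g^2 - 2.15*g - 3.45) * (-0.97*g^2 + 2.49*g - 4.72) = 3.201*g^4 - 6.1315*g^3 + 13.569*g^2 + 1.5575*g + 16.284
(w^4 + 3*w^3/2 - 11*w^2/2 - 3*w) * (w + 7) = w^5 + 17*w^4/2 + 5*w^3 - 83*w^2/2 - 21*w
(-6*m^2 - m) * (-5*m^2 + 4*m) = 30*m^4 - 19*m^3 - 4*m^2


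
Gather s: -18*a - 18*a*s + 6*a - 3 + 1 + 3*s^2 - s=-12*a + 3*s^2 + s*(-18*a - 1) - 2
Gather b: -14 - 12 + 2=-24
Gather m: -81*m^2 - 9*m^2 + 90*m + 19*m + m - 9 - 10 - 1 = -90*m^2 + 110*m - 20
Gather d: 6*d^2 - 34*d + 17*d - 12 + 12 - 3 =6*d^2 - 17*d - 3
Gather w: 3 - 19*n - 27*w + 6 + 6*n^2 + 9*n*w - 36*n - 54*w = 6*n^2 - 55*n + w*(9*n - 81) + 9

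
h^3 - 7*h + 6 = (h - 2)*(h - 1)*(h + 3)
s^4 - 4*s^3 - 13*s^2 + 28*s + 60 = (s - 5)*(s - 3)*(s + 2)^2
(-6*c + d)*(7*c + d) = -42*c^2 + c*d + d^2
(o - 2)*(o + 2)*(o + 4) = o^3 + 4*o^2 - 4*o - 16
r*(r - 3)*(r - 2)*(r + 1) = r^4 - 4*r^3 + r^2 + 6*r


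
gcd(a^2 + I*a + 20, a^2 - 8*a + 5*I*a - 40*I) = a + 5*I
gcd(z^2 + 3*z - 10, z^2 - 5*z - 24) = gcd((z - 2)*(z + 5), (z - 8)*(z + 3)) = 1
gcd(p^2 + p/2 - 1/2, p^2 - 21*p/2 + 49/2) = 1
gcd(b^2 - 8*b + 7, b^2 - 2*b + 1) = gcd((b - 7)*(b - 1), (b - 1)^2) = b - 1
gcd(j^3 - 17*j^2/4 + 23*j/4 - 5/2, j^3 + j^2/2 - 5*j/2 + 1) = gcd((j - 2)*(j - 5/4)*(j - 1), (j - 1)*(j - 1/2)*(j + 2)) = j - 1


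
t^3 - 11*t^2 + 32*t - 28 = (t - 7)*(t - 2)^2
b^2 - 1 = (b - 1)*(b + 1)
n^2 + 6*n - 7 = (n - 1)*(n + 7)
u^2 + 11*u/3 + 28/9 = (u + 4/3)*(u + 7/3)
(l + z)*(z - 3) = l*z - 3*l + z^2 - 3*z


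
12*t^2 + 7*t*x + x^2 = (3*t + x)*(4*t + x)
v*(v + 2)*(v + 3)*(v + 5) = v^4 + 10*v^3 + 31*v^2 + 30*v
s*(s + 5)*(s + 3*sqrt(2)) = s^3 + 3*sqrt(2)*s^2 + 5*s^2 + 15*sqrt(2)*s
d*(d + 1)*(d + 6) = d^3 + 7*d^2 + 6*d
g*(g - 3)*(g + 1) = g^3 - 2*g^2 - 3*g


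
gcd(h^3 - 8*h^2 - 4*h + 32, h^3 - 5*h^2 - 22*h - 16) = h^2 - 6*h - 16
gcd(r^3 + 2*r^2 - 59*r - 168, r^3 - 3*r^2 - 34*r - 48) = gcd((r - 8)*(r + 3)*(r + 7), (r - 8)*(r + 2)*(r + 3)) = r^2 - 5*r - 24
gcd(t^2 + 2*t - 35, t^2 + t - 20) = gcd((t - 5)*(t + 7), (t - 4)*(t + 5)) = 1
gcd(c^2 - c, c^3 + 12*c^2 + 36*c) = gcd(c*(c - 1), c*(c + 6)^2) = c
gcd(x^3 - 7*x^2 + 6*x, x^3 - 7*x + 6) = x - 1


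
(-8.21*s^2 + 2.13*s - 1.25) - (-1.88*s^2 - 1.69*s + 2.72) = -6.33*s^2 + 3.82*s - 3.97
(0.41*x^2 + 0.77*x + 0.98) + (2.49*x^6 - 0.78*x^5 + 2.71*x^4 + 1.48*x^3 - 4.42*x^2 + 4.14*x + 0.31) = 2.49*x^6 - 0.78*x^5 + 2.71*x^4 + 1.48*x^3 - 4.01*x^2 + 4.91*x + 1.29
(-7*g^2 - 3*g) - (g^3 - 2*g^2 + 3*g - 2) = -g^3 - 5*g^2 - 6*g + 2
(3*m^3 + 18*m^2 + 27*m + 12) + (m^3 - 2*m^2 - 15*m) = 4*m^3 + 16*m^2 + 12*m + 12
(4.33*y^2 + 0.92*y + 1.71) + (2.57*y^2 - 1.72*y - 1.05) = 6.9*y^2 - 0.8*y + 0.66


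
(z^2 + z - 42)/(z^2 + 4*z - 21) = (z - 6)/(z - 3)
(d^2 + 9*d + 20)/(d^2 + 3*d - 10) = (d + 4)/(d - 2)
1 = 1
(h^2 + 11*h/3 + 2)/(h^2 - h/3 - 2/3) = (h + 3)/(h - 1)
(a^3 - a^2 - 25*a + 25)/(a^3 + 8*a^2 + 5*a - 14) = (a^2 - 25)/(a^2 + 9*a + 14)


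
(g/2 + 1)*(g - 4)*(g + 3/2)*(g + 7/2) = g^4/2 + 3*g^3/2 - 51*g^2/8 - 101*g/4 - 21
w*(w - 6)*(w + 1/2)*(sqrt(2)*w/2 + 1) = sqrt(2)*w^4/2 - 11*sqrt(2)*w^3/4 + w^3 - 11*w^2/2 - 3*sqrt(2)*w^2/2 - 3*w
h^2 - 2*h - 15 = (h - 5)*(h + 3)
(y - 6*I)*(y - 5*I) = y^2 - 11*I*y - 30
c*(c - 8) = c^2 - 8*c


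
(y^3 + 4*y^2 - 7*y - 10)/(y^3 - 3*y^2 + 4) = (y + 5)/(y - 2)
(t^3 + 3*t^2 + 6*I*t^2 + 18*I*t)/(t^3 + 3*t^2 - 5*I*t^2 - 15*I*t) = (t + 6*I)/(t - 5*I)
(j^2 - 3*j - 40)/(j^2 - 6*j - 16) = (j + 5)/(j + 2)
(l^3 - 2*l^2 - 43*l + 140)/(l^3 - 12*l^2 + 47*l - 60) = (l + 7)/(l - 3)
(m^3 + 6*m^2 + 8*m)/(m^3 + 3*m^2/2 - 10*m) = 2*(m + 2)/(2*m - 5)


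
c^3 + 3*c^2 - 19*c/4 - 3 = (c - 3/2)*(c + 1/2)*(c + 4)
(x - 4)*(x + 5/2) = x^2 - 3*x/2 - 10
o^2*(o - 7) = o^3 - 7*o^2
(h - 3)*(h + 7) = h^2 + 4*h - 21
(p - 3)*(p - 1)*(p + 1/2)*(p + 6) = p^4 + 5*p^3/2 - 20*p^2 + 15*p/2 + 9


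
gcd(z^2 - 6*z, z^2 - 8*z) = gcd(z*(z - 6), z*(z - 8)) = z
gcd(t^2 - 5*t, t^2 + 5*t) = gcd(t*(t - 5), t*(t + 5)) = t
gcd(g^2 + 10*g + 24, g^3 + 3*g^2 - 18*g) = g + 6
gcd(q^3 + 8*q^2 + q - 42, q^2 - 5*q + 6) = q - 2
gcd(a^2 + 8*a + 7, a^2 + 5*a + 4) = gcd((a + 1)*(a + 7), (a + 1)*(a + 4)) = a + 1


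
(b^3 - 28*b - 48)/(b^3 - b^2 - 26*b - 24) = (b + 2)/(b + 1)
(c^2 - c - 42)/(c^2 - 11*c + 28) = (c + 6)/(c - 4)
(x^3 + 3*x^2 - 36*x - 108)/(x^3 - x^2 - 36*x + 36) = (x + 3)/(x - 1)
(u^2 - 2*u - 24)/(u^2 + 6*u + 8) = (u - 6)/(u + 2)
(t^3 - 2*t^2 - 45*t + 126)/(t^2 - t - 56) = (t^2 - 9*t + 18)/(t - 8)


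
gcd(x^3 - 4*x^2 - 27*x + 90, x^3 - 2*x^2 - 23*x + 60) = x^2 + 2*x - 15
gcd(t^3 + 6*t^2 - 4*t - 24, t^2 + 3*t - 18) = t + 6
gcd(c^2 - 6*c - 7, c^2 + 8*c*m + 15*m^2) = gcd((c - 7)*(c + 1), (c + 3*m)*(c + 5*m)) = 1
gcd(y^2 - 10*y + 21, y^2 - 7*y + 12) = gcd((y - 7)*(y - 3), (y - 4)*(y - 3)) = y - 3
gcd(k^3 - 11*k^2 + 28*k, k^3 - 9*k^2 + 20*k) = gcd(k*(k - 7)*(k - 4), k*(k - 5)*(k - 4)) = k^2 - 4*k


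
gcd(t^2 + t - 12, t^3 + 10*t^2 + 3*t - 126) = t - 3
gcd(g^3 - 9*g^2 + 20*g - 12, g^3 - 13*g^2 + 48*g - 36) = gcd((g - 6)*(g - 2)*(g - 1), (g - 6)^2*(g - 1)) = g^2 - 7*g + 6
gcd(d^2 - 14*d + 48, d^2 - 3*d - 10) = 1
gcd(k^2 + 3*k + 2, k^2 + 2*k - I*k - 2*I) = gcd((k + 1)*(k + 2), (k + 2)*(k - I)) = k + 2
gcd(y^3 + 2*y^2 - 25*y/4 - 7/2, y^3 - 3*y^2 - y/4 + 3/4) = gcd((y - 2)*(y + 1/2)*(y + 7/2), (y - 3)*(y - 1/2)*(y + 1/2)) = y + 1/2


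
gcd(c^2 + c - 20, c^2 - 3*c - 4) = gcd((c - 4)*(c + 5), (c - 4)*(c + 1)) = c - 4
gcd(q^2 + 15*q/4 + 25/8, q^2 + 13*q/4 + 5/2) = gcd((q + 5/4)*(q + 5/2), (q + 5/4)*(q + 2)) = q + 5/4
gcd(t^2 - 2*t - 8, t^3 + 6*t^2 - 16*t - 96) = t - 4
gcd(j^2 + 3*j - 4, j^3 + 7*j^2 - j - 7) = j - 1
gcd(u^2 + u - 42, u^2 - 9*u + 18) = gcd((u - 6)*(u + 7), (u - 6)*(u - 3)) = u - 6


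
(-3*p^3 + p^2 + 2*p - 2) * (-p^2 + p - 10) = 3*p^5 - 4*p^4 + 29*p^3 - 6*p^2 - 22*p + 20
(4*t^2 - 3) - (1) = 4*t^2 - 4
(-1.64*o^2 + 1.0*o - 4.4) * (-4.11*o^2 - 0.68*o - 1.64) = 6.7404*o^4 - 2.9948*o^3 + 20.0936*o^2 + 1.352*o + 7.216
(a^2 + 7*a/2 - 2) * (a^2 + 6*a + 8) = a^4 + 19*a^3/2 + 27*a^2 + 16*a - 16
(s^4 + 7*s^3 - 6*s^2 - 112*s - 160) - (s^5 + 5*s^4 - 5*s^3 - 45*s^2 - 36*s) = -s^5 - 4*s^4 + 12*s^3 + 39*s^2 - 76*s - 160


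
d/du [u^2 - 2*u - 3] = 2*u - 2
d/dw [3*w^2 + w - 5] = 6*w + 1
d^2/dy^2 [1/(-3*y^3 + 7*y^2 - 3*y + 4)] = 2*((9*y - 7)*(3*y^3 - 7*y^2 + 3*y - 4) - (9*y^2 - 14*y + 3)^2)/(3*y^3 - 7*y^2 + 3*y - 4)^3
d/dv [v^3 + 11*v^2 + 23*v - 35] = 3*v^2 + 22*v + 23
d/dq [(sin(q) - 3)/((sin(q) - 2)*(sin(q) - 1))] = (6*sin(q) + cos(q)^2 - 8)*cos(q)/((sin(q) - 2)^2*(sin(q) - 1)^2)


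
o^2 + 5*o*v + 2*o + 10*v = (o + 2)*(o + 5*v)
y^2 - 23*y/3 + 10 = (y - 6)*(y - 5/3)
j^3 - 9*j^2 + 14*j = j*(j - 7)*(j - 2)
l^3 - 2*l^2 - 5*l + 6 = (l - 3)*(l - 1)*(l + 2)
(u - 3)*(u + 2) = u^2 - u - 6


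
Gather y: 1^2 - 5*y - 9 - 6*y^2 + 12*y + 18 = -6*y^2 + 7*y + 10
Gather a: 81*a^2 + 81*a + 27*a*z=81*a^2 + a*(27*z + 81)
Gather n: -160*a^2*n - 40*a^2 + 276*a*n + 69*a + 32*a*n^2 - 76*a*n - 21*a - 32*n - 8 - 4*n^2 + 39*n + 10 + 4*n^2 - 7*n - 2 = -40*a^2 + 32*a*n^2 + 48*a + n*(-160*a^2 + 200*a)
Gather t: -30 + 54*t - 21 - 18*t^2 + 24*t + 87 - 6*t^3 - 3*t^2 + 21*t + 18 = -6*t^3 - 21*t^2 + 99*t + 54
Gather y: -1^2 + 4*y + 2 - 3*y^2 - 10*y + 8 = -3*y^2 - 6*y + 9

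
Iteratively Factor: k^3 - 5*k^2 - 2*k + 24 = (k - 4)*(k^2 - k - 6) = (k - 4)*(k - 3)*(k + 2)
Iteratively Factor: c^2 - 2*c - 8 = (c + 2)*(c - 4)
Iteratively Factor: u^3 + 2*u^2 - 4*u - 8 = (u - 2)*(u^2 + 4*u + 4) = (u - 2)*(u + 2)*(u + 2)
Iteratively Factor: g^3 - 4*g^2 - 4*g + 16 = (g + 2)*(g^2 - 6*g + 8) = (g - 4)*(g + 2)*(g - 2)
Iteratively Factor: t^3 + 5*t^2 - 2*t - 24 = (t + 3)*(t^2 + 2*t - 8) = (t + 3)*(t + 4)*(t - 2)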